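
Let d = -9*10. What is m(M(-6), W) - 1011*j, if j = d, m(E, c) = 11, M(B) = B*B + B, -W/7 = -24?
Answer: 91001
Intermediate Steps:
W = 168 (W = -7*(-24) = 168)
M(B) = B + B² (M(B) = B² + B = B + B²)
d = -90
j = -90
m(M(-6), W) - 1011*j = 11 - 1011*(-90) = 11 + 90990 = 91001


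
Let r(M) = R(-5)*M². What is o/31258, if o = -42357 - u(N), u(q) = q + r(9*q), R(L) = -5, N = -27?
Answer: 252915/31258 ≈ 8.0912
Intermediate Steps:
r(M) = -5*M²
u(q) = q - 405*q² (u(q) = q - 5*81*q² = q - 405*q²)
o = 252915 (o = -42357 - (-27)*(1 - 405*(-27)) = -42357 - (-27)*(1 + 10935) = -42357 - (-27)*10936 = -42357 - 1*(-295272) = -42357 + 295272 = 252915)
o/31258 = 252915/31258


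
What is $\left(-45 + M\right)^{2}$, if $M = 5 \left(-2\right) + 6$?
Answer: $2401$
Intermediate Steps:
$M = -4$ ($M = -10 + 6 = -4$)
$\left(-45 + M\right)^{2} = \left(-45 - 4\right)^{2} = \left(-49\right)^{2} = 2401$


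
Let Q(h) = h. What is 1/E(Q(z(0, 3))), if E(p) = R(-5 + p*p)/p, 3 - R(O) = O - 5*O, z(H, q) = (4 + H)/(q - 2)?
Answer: 4/47 ≈ 0.085106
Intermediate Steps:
z(H, q) = (4 + H)/(-2 + q)
R(O) = 3 + 4*O (R(O) = 3 - (O - 5*O) = 3 - (-4)*O = 3 + 4*O)
E(p) = (-17 + 4*p²)/p (E(p) = (3 + 4*(-5 + p*p))/p = (3 + 4*(-5 + p²))/p = (3 + (-20 + 4*p²))/p = (-17 + 4*p²)/p)
1/E(Q(z(0, 3))) = 1/(-17*(-2 + 3)/(4 + 0) + 4*((4 + 0)/(-2 + 3))) = 1/(-17/(4/1) + 4*(4/1)) = 1/(-17/(1*4) + 4*(1*4)) = 1/(-17/4 + 4*4) = 1/(-17*¼ + 16) = 1/(-17/4 + 16) = 1/(47/4) = 4/47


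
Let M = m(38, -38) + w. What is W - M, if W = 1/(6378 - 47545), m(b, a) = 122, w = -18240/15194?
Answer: -37779539835/312745699 ≈ -120.80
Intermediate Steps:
w = -9120/7597 (w = -18240*1/15194 = -9120/7597 ≈ -1.2005)
W = -1/41167 (W = 1/(-41167) = -1/41167 ≈ -2.4291e-5)
M = 917714/7597 (M = 122 - 9120/7597 = 917714/7597 ≈ 120.80)
W - M = -1/41167 - 1*917714/7597 = -1/41167 - 917714/7597 = -37779539835/312745699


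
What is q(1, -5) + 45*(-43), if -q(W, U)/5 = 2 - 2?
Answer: -1935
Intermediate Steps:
q(W, U) = 0 (q(W, U) = -5*(2 - 2) = -5*0 = 0)
q(1, -5) + 45*(-43) = 0 + 45*(-43) = 0 - 1935 = -1935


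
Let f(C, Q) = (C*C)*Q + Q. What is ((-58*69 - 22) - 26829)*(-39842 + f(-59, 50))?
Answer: -4142262074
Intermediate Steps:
f(C, Q) = Q + Q*C² (f(C, Q) = C²*Q + Q = Q*C² + Q = Q + Q*C²)
((-58*69 - 22) - 26829)*(-39842 + f(-59, 50)) = ((-58*69 - 22) - 26829)*(-39842 + 50*(1 + (-59)²)) = ((-4002 - 22) - 26829)*(-39842 + 50*(1 + 3481)) = (-4024 - 26829)*(-39842 + 50*3482) = -30853*(-39842 + 174100) = -30853*134258 = -4142262074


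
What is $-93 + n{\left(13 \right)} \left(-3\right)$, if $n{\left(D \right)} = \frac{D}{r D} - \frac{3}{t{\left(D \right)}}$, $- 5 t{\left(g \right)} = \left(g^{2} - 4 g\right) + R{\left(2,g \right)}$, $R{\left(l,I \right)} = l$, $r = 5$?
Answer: $- \frac{55917}{595} \approx -93.978$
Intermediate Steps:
$t{\left(g \right)} = - \frac{2}{5} - \frac{g^{2}}{5} + \frac{4 g}{5}$ ($t{\left(g \right)} = - \frac{\left(g^{2} - 4 g\right) + 2}{5} = - \frac{2 + g^{2} - 4 g}{5} = - \frac{2}{5} - \frac{g^{2}}{5} + \frac{4 g}{5}$)
$n{\left(D \right)} = \frac{1}{5} - \frac{3}{- \frac{2}{5} - \frac{D^{2}}{5} + \frac{4 D}{5}}$ ($n{\left(D \right)} = \frac{D}{5 D} - \frac{3}{- \frac{2}{5} - \frac{D^{2}}{5} + \frac{4 D}{5}} = D \frac{1}{5 D} - \frac{3}{- \frac{2}{5} - \frac{D^{2}}{5} + \frac{4 D}{5}} = \frac{1}{5} - \frac{3}{- \frac{2}{5} - \frac{D^{2}}{5} + \frac{4 D}{5}}$)
$-93 + n{\left(13 \right)} \left(-3\right) = -93 + \frac{77 + 13^{2} - 52}{5 \left(2 + 13^{2} - 52\right)} \left(-3\right) = -93 + \frac{77 + 169 - 52}{5 \left(2 + 169 - 52\right)} \left(-3\right) = -93 + \frac{1}{5} \cdot \frac{1}{119} \cdot 194 \left(-3\right) = -93 + \frac{194}{595} \left(-3\right) = -93 - \frac{582}{595} = - \frac{55917}{595}$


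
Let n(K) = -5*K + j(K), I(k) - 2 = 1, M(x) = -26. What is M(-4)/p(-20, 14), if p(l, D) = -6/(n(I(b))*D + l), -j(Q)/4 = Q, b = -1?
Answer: -5174/3 ≈ -1724.7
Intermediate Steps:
j(Q) = -4*Q
I(k) = 3 (I(k) = 2 + 1 = 3)
n(K) = -9*K (n(K) = -5*K - 4*K = -9*K)
p(l, D) = -6/(l - 27*D) (p(l, D) = -6/((-9*3)*D + l) = -6/(-27*D + l) = -6/(l - 27*D))
M(-4)/p(-20, 14) = -26/(6/(-1*(-20) + 27*14)) = -26/(6/(20 + 378)) = -26/(6/398) = -26/(6*(1/398)) = -26/3/199 = -26*199/3 = -5174/3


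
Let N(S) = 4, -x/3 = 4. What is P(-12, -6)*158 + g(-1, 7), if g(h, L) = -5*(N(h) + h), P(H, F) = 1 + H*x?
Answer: 22895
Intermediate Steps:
x = -12 (x = -3*4 = -12)
P(H, F) = 1 - 12*H (P(H, F) = 1 + H*(-12) = 1 - 12*H)
g(h, L) = -20 - 5*h (g(h, L) = -5*(4 + h) = -20 - 5*h)
P(-12, -6)*158 + g(-1, 7) = (1 - 12*(-12))*158 + (-20 - 5*(-1)) = (1 + 144)*158 + (-20 + 5) = 145*158 - 15 = 22910 - 15 = 22895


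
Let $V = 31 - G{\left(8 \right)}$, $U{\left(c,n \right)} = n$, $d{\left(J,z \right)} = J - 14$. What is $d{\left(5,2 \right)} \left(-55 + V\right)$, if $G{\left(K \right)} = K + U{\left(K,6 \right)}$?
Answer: $342$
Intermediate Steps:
$d{\left(J,z \right)} = -14 + J$
$G{\left(K \right)} = 6 + K$ ($G{\left(K \right)} = K + 6 = 6 + K$)
$V = 17$ ($V = 31 - \left(6 + 8\right) = 31 - 14 = 17$)
$d{\left(5,2 \right)} \left(-55 + V\right) = \left(-14 + 5\right) \left(-55 + 17\right) = \left(-9\right) \left(-38\right) = 342$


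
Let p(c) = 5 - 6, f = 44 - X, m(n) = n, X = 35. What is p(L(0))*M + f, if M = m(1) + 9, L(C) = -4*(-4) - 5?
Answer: -1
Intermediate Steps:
L(C) = 11 (L(C) = 16 - 5 = 11)
f = 9 (f = 44 - 1*35 = 44 - 35 = 9)
p(c) = -1
M = 10 (M = 1 + 9 = 10)
p(L(0))*M + f = -1*10 + 9 = -10 + 9 = -1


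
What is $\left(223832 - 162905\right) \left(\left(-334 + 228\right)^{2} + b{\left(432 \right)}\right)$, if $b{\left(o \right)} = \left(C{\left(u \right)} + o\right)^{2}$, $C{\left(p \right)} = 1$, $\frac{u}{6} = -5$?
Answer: $12107718075$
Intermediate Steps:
$u = -30$ ($u = 6 \left(-5\right) = -30$)
$b{\left(o \right)} = \left(1 + o\right)^{2}$
$\left(223832 - 162905\right) \left(\left(-334 + 228\right)^{2} + b{\left(432 \right)}\right) = \left(223832 - 162905\right) \left(\left(-334 + 228\right)^{2} + \left(1 + 432\right)^{2}\right) = 60927 \left(\left(-106\right)^{2} + 433^{2}\right) = 60927 \left(11236 + 187489\right) = 60927 \cdot 198725 = 12107718075$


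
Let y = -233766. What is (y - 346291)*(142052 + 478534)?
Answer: -359975253402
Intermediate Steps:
(y - 346291)*(142052 + 478534) = (-233766 - 346291)*(142052 + 478534) = -580057*620586 = -359975253402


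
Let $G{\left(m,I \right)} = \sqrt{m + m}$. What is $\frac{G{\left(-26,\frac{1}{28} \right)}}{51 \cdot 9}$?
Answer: $\frac{2 i \sqrt{13}}{459} \approx 0.01571 i$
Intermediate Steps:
$G{\left(m,I \right)} = \sqrt{2} \sqrt{m}$ ($G{\left(m,I \right)} = \sqrt{2 m} = \sqrt{2} \sqrt{m}$)
$\frac{G{\left(-26,\frac{1}{28} \right)}}{51 \cdot 9} = \frac{\sqrt{2} \sqrt{-26}}{51 \cdot 9} = \frac{\sqrt{2} i \sqrt{26}}{459} = 2 i \sqrt{13} \cdot \frac{1}{459} = \frac{2 i \sqrt{13}}{459}$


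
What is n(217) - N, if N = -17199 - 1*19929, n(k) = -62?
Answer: 37066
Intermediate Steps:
N = -37128 (N = -17199 - 19929 = -37128)
n(217) - N = -62 - 1*(-37128) = -62 + 37128 = 37066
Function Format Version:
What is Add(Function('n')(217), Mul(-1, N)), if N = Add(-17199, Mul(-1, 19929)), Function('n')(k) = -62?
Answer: 37066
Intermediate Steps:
N = -37128 (N = Add(-17199, -19929) = -37128)
Add(Function('n')(217), Mul(-1, N)) = Add(-62, Mul(-1, -37128)) = Add(-62, 37128) = 37066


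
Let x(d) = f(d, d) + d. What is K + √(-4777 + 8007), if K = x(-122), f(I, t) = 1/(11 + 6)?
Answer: -2073/17 + √3230 ≈ -65.108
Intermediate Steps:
f(I, t) = 1/17
x(d) = 1/17 + d
K = -2073/17 (K = 1/17 - 122 = -2073/17 ≈ -121.94)
K + √(-4777 + 8007) = -2073/17 + √(-4777 + 8007) = -2073/17 + √3230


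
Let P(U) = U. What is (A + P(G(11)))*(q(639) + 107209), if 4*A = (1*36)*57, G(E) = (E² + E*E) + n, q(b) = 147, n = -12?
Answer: 79765508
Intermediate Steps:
G(E) = -12 + 2*E² (G(E) = (E² + E*E) - 12 = (E² + E²) - 12 = 2*E² - 12 = -12 + 2*E²)
A = 513 (A = ((1*36)*57)/4 = (36*57)/4 = (¼)*2052 = 513)
(A + P(G(11)))*(q(639) + 107209) = (513 + (-12 + 2*11²))*(147 + 107209) = (513 + (-12 + 2*121))*107356 = (513 + (-12 + 242))*107356 = (513 + 230)*107356 = 743*107356 = 79765508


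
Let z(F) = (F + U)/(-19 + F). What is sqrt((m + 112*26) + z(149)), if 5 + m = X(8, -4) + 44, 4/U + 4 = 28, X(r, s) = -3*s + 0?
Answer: sqrt(18033873)/78 ≈ 54.444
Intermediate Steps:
X(r, s) = -3*s
U = 1/6 (U = 4/(-4 + 28) = 4/24 = 4*(1/24) = 1/6 ≈ 0.16667)
m = 51 (m = -5 + (-3*(-4) + 44) = -5 + (12 + 44) = -5 + 56 = 51)
z(F) = (1/6 + F)/(-19 + F) (z(F) = (F + 1/6)/(-19 + F) = (1/6 + F)/(-19 + F))
sqrt((m + 112*26) + z(149)) = sqrt((51 + 112*26) + (1/6 + 149)/(-19 + 149)) = sqrt((51 + 2912) + (895/6)/130) = sqrt(2963 + (1/130)*(895/6)) = sqrt(2963 + 179/156) = sqrt(462407/156) = sqrt(18033873)/78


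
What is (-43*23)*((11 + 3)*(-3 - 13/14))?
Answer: 54395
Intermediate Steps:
(-43*23)*((11 + 3)*(-3 - 13/14)) = -13846*(-3 - 13*1/14) = -13846*(-3 - 13/14) = -13846*(-55)/14 = -989*(-55) = 54395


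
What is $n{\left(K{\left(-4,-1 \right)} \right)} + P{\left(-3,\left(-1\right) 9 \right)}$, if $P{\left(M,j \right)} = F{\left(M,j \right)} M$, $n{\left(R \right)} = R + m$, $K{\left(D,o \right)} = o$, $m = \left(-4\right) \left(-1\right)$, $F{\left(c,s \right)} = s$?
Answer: $30$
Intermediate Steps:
$m = 4$
$n{\left(R \right)} = 4 + R$ ($n{\left(R \right)} = R + 4 = 4 + R$)
$P{\left(M,j \right)} = M j$ ($P{\left(M,j \right)} = j M = M j$)
$n{\left(K{\left(-4,-1 \right)} \right)} + P{\left(-3,\left(-1\right) 9 \right)} = \left(4 - 1\right) - 3 \left(\left(-1\right) 9\right) = 3 - -27 = 3 + 27 = 30$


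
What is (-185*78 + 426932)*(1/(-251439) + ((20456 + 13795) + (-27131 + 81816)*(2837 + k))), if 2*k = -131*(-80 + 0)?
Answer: 45815314782345275986/251439 ≈ 1.8221e+14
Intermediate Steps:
k = 5240 (k = (-131*(-80 + 0))/2 = (-131*(-80))/2 = (1/2)*10480 = 5240)
(-185*78 + 426932)*(1/(-251439) + ((20456 + 13795) + (-27131 + 81816)*(2837 + k))) = (-185*78 + 426932)*(1/(-251439) + ((20456 + 13795) + (-27131 + 81816)*(2837 + 5240))) = (-14430 + 426932)*(-1/251439 + (34251 + 54685*8077)) = 412502*(-1/251439 + (34251 + 441690745)) = 412502*(-1/251439 + 441724996) = 412502*(111066891269243/251439) = 45815314782345275986/251439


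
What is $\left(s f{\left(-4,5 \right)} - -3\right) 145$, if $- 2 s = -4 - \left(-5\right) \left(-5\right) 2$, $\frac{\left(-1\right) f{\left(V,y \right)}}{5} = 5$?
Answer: $-97440$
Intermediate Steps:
$f{\left(V,y \right)} = -25$ ($f{\left(V,y \right)} = \left(-5\right) 5 = -25$)
$s = 27$ ($s = - \frac{-4 - \left(-5\right) \left(-5\right) 2}{2} = - \frac{-4 - 25 \cdot 2}{2} = - \frac{-4 - 50}{2} = \left(- \frac{1}{2}\right) \left(-54\right) = 27$)
$\left(s f{\left(-4,5 \right)} - -3\right) 145 = \left(27 \left(-25\right) - -3\right) 145 = \left(-675 + \left(-2 + 5\right)\right) 145 = \left(-675 + 3\right) 145 = \left(-672\right) 145 = -97440$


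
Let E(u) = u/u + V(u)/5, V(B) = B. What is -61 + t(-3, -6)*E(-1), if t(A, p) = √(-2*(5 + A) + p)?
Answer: -61 + 4*I*√10/5 ≈ -61.0 + 2.5298*I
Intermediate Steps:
t(A, p) = √(-10 + p - 2*A) (t(A, p) = √((-10 - 2*A) + p) = √(-10 + p - 2*A))
E(u) = 1 + u/5 (E(u) = u/u + u/5 = 1 + u*(⅕) = 1 + u/5)
-61 + t(-3, -6)*E(-1) = -61 + √(-10 - 6 - 2*(-3))*(1 + (⅕)*(-1)) = -61 + √(-10 - 6 + 6)*(1 - ⅕) = -61 + √(-10)*(⅘) = -61 + (I*√10)*(⅘) = -61 + 4*I*√10/5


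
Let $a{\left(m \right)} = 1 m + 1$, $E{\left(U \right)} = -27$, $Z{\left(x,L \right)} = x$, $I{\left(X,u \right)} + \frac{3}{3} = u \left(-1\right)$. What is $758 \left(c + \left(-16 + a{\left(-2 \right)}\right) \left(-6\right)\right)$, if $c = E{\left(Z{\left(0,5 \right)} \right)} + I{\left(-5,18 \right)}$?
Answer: $42448$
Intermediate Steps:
$I{\left(X,u \right)} = -1 - u$ ($I{\left(X,u \right)} = -1 + u \left(-1\right) = -1 - u$)
$a{\left(m \right)} = 1 + m$ ($a{\left(m \right)} = m + 1 = 1 + m$)
$c = -46$ ($c = -27 - 19 = -46$)
$758 \left(c + \left(-16 + a{\left(-2 \right)}\right) \left(-6\right)\right) = 758 \left(-46 + \left(-16 + \left(1 - 2\right)\right) \left(-6\right)\right) = 758 \left(-46 + \left(-16 - 1\right) \left(-6\right)\right) = 758 \left(-46 - -102\right) = 758 \left(-46 + 102\right) = 758 \cdot 56 = 42448$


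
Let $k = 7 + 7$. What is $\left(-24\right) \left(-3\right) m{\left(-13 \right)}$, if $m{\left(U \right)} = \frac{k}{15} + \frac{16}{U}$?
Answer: $- \frac{1392}{65} \approx -21.415$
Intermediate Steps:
$k = 14$
$m{\left(U \right)} = \frac{14}{15} + \frac{16}{U}$
$\left(-24\right) \left(-3\right) m{\left(-13 \right)} = \left(-24\right) \left(-3\right) \left(\frac{14}{15} + \frac{16}{-13}\right) = 72 \left(\frac{14}{15} + 16 \left(- \frac{1}{13}\right)\right) = 72 \left(\frac{14}{15} - \frac{16}{13}\right) = 72 \left(- \frac{58}{195}\right) = - \frac{1392}{65}$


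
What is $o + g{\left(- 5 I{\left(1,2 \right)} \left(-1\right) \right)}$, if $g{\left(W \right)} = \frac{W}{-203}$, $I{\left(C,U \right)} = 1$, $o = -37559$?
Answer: $- \frac{7624482}{203} \approx -37559.0$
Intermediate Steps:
$g{\left(W \right)} = - \frac{W}{203}$ ($g{\left(W \right)} = W \left(- \frac{1}{203}\right) = - \frac{W}{203}$)
$o + g{\left(- 5 I{\left(1,2 \right)} \left(-1\right) \right)} = -37559 - \frac{\left(-5\right) 1 \left(-1\right)}{203} = -37559 - \frac{\left(-5\right) \left(-1\right)}{203} = -37559 - \frac{5}{203} = - \frac{7624482}{203}$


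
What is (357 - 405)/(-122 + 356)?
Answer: -8/39 ≈ -0.20513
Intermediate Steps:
(357 - 405)/(-122 + 356) = -48/234 = -48*1/234 = -8/39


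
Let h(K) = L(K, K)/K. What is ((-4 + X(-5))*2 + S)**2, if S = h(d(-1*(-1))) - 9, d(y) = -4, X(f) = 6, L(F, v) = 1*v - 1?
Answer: 225/16 ≈ 14.063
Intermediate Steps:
L(F, v) = -1 + v (L(F, v) = v - 1 = -1 + v)
h(K) = (-1 + K)/K
S = -31/4 (S = (-1 - 4)/(-4) - 9 = -1/4*(-5) - 9 = 5/4 - 9 = -31/4 ≈ -7.7500)
((-4 + X(-5))*2 + S)**2 = ((-4 + 6)*2 - 31/4)**2 = (2*2 - 31/4)**2 = (4 - 31/4)**2 = (-15/4)**2 = 225/16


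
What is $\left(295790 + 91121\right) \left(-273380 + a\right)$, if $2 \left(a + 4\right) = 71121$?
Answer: $- \frac{184033056417}{2} \approx -9.2016 \cdot 10^{10}$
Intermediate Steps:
$a = \frac{71113}{2}$ ($a = -4 + \frac{1}{2} \cdot 71121 = -4 + \frac{71121}{2} = \frac{71113}{2} \approx 35557.0$)
$\left(295790 + 91121\right) \left(-273380 + a\right) = \left(295790 + 91121\right) \left(-273380 + \frac{71113}{2}\right) = 386911 \left(- \frac{475647}{2}\right) = - \frac{184033056417}{2}$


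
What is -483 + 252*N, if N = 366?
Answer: 91749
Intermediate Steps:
-483 + 252*N = -483 + 252*366 = -483 + 92232 = 91749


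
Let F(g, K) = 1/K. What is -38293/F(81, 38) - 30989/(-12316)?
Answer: -17921399355/12316 ≈ -1.4551e+6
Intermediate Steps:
-38293/F(81, 38) - 30989/(-12316) = -38293/(1/38) - 30989/(-12316) = -38293/1/38 - 30989*(-1/12316) = -38293*38 + 30989/12316 = -1455134 + 30989/12316 = -17921399355/12316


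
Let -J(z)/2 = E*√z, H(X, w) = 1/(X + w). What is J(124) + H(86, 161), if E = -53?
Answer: 1/247 + 212*√31 ≈ 1180.4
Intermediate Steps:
J(z) = 106*√z (J(z) = -(-106)*√z = 106*√z)
J(124) + H(86, 161) = 106*√124 + 1/(86 + 161) = 106*(2*√31) + 1/247 = 212*√31 + 1/247 = 1/247 + 212*√31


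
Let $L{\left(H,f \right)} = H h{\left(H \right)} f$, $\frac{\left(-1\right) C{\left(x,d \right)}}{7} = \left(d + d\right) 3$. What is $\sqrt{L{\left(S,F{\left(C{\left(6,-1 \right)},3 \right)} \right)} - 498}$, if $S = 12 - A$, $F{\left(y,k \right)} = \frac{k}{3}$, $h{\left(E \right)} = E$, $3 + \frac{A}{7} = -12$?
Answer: $\sqrt{13191} \approx 114.85$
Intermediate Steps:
$A = -105$ ($A = -21 + 7 \left(-12\right) = -21 - 84 = -105$)
$C{\left(x,d \right)} = - 42 d$ ($C{\left(x,d \right)} = - 7 \left(d + d\right) 3 = - 7 \cdot 2 d 3 = - 7 \cdot 6 d = - 42 d$)
$F{\left(y,k \right)} = \frac{k}{3}$ ($F{\left(y,k \right)} = k \frac{1}{3} = \frac{k}{3}$)
$S = 117$ ($S = 12 - -105 = 12 + 105 = 117$)
$L{\left(H,f \right)} = f H^{2}$ ($L{\left(H,f \right)} = H H f = H^{2} f = f H^{2}$)
$\sqrt{L{\left(S,F{\left(C{\left(6,-1 \right)},3 \right)} \right)} - 498} = \sqrt{\frac{1}{3} \cdot 3 \cdot 117^{2} - 498} = \sqrt{1 \cdot 13689 - 498} = \sqrt{13689 - 498} = \sqrt{13191}$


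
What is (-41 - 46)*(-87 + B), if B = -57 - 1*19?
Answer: 14181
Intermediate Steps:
B = -76 (B = -57 - 19 = -76)
(-41 - 46)*(-87 + B) = (-41 - 46)*(-87 - 76) = -87*(-163) = 14181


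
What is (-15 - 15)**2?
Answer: 900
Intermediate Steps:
(-15 - 15)**2 = (-30)**2 = 900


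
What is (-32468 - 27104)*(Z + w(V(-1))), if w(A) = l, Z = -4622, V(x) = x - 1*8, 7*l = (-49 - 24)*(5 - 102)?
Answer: 1505563156/7 ≈ 2.1508e+8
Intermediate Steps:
l = 7081/7 (l = ((-49 - 24)*(5 - 102))/7 = (-73*(-97))/7 = (⅐)*7081 = 7081/7 ≈ 1011.6)
V(x) = -8 + x (V(x) = x - 8 = -8 + x)
w(A) = 7081/7
(-32468 - 27104)*(Z + w(V(-1))) = (-32468 - 27104)*(-4622 + 7081/7) = -59572*(-25273/7) = 1505563156/7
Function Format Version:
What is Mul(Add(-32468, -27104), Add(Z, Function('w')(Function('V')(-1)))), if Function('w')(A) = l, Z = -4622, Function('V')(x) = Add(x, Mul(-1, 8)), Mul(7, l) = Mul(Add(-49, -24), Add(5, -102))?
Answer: Rational(1505563156, 7) ≈ 2.1508e+8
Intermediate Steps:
l = Rational(7081, 7) (l = Mul(Rational(1, 7), Mul(Add(-49, -24), Add(5, -102))) = Mul(Rational(1, 7), Mul(-73, -97)) = Mul(Rational(1, 7), 7081) = Rational(7081, 7) ≈ 1011.6)
Function('V')(x) = Add(-8, x) (Function('V')(x) = Add(x, -8) = Add(-8, x))
Function('w')(A) = Rational(7081, 7)
Mul(Add(-32468, -27104), Add(Z, Function('w')(Function('V')(-1)))) = Mul(Add(-32468, -27104), Add(-4622, Rational(7081, 7))) = Mul(-59572, Rational(-25273, 7)) = Rational(1505563156, 7)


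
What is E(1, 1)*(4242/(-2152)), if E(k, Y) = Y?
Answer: -2121/1076 ≈ -1.9712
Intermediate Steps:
E(1, 1)*(4242/(-2152)) = 1*(4242/(-2152)) = 1*(4242*(-1/2152)) = 1*(-2121/1076) = -2121/1076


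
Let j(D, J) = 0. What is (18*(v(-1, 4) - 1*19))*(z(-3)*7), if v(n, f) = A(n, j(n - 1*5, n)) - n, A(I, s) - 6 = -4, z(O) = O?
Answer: 6048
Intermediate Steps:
A(I, s) = 2 (A(I, s) = 6 - 4 = 2)
v(n, f) = 2 - n
(18*(v(-1, 4) - 1*19))*(z(-3)*7) = (18*((2 - 1*(-1)) - 1*19))*(-3*7) = (18*((2 + 1) - 19))*(-21) = (18*(3 - 19))*(-21) = (18*(-16))*(-21) = -288*(-21) = 6048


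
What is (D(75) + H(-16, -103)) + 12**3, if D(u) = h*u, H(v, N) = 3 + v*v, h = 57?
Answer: 6262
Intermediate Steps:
H(v, N) = 3 + v**2
D(u) = 57*u
(D(75) + H(-16, -103)) + 12**3 = (57*75 + (3 + (-16)**2)) + 12**3 = (4275 + (3 + 256)) + 1728 = (4275 + 259) + 1728 = 4534 + 1728 = 6262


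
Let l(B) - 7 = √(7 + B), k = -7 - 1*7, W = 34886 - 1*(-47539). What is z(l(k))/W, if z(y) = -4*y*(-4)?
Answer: 16/11775 + 16*I*√7/82425 ≈ 0.0013588 + 0.00051358*I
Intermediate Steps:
W = 82425 (W = 34886 + 47539 = 82425)
k = -14 (k = -7 - 7 = -14)
l(B) = 7 + √(7 + B)
z(y) = 16*y
z(l(k))/W = (16*(7 + √(7 - 14)))/82425 = (16*(7 + √(-7)))*(1/82425) = (16*(7 + I*√7))*(1/82425) = (112 + 16*I*√7)*(1/82425) = 16/11775 + 16*I*√7/82425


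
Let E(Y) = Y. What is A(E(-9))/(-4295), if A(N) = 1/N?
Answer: 1/38655 ≈ 2.5870e-5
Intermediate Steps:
A(E(-9))/(-4295) = 1/(-9*(-4295)) = -1/9*(-1/4295) = 1/38655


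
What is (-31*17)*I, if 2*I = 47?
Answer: -24769/2 ≈ -12385.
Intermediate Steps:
I = 47/2 (I = (½)*47 = 47/2 ≈ 23.500)
(-31*17)*I = -31*17*(47/2) = -527*47/2 = -24769/2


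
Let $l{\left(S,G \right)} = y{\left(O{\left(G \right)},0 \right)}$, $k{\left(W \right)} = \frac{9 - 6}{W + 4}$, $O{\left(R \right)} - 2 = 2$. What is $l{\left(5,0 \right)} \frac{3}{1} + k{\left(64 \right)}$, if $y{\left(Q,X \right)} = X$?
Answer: $\frac{3}{68} \approx 0.044118$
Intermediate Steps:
$O{\left(R \right)} = 4$ ($O{\left(R \right)} = 2 + 2 = 4$)
$k{\left(W \right)} = \frac{3}{4 + W}$
$l{\left(S,G \right)} = 0$
$l{\left(5,0 \right)} \frac{3}{1} + k{\left(64 \right)} = 0 \cdot \frac{3}{1} + \frac{3}{4 + 64} = 0 \cdot 3 \cdot 1 + \frac{3}{68} = 0 \cdot 3 + 3 \cdot \frac{1}{68} = 0 + \frac{3}{68} = \frac{3}{68}$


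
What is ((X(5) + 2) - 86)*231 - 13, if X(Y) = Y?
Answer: -18262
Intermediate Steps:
((X(5) + 2) - 86)*231 - 13 = ((5 + 2) - 86)*231 - 13 = (7 - 86)*231 - 13 = -79*231 - 13 = -18249 - 13 = -18262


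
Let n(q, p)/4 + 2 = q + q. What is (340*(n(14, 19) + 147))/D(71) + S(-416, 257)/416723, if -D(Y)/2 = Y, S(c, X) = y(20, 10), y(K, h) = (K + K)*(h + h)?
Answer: -17781513610/29587333 ≈ -600.98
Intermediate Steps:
y(K, h) = 4*K*h (y(K, h) = (2*K)*(2*h) = 4*K*h)
n(q, p) = -8 + 8*q (n(q, p) = -8 + 4*(q + q) = -8 + 4*(2*q) = -8 + 8*q)
S(c, X) = 800 (S(c, X) = 4*20*10 = 800)
D(Y) = -2*Y
(340*(n(14, 19) + 147))/D(71) + S(-416, 257)/416723 = (340*((-8 + 8*14) + 147))/((-2*71)) + 800/416723 = (340*((-8 + 112) + 147))/(-142) + 800*(1/416723) = (340*(104 + 147))*(-1/142) + 800/416723 = (340*251)*(-1/142) + 800/416723 = 85340*(-1/142) + 800/416723 = -42670/71 + 800/416723 = -17781513610/29587333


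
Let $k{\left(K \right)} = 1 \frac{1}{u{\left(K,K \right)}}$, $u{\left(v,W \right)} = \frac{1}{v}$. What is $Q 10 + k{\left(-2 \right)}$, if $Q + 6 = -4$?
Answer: $-102$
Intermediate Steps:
$Q = -10$ ($Q = -6 - 4 = -10$)
$k{\left(K \right)} = K$ ($k{\left(K \right)} = 1 \frac{1}{\frac{1}{K}} = 1 K = K$)
$Q 10 + k{\left(-2 \right)} = \left(-10\right) 10 - 2 = -100 - 2 = -102$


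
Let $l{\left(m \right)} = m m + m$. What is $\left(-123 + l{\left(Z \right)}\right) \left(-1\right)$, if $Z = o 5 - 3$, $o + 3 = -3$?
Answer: $-933$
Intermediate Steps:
$o = -6$ ($o = -3 - 3 = -6$)
$Z = -33$ ($Z = \left(-6\right) 5 - 3 = -30 - 3 = -33$)
$l{\left(m \right)} = m + m^{2}$ ($l{\left(m \right)} = m^{2} + m = m + m^{2}$)
$\left(-123 + l{\left(Z \right)}\right) \left(-1\right) = \left(-123 - 33 \left(1 - 33\right)\right) \left(-1\right) = \left(-123 - -1056\right) \left(-1\right) = \left(-123 + 1056\right) \left(-1\right) = 933 \left(-1\right) = -933$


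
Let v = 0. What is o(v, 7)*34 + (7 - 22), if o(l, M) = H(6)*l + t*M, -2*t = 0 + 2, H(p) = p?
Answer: -253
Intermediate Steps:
t = -1 (t = -(0 + 2)/2 = -½*2 = -1)
o(l, M) = -M + 6*l (o(l, M) = 6*l - M = -M + 6*l)
o(v, 7)*34 + (7 - 22) = (-1*7 + 6*0)*34 + (7 - 22) = (-7 + 0)*34 - 15 = -7*34 - 15 = -238 - 15 = -253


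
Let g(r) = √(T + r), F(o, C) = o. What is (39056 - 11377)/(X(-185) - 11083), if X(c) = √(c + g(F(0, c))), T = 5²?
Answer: -306766357/122833069 - 166074*I*√5/122833069 ≈ -2.4974 - 0.0030232*I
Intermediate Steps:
T = 25
g(r) = √(25 + r)
X(c) = √(5 + c) (X(c) = √(c + √(25 + 0)) = √(c + √25) = √(c + 5) = √(5 + c))
(39056 - 11377)/(X(-185) - 11083) = (39056 - 11377)/(√(5 - 185) - 11083) = 27679/(√(-180) - 11083) = 27679/(6*I*√5 - 11083) = 27679/(-11083 + 6*I*√5)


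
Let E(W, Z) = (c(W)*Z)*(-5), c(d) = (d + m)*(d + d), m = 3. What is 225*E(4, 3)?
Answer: -189000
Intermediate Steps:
c(d) = 2*d*(3 + d) (c(d) = (d + 3)*(d + d) = (3 + d)*(2*d) = 2*d*(3 + d))
E(W, Z) = -10*W*Z*(3 + W) (E(W, Z) = ((2*W*(3 + W))*Z)*(-5) = (2*W*Z*(3 + W))*(-5) = -10*W*Z*(3 + W))
225*E(4, 3) = 225*(-10*4*3*(3 + 4)) = 225*(-10*4*3*7) = 225*(-840) = -189000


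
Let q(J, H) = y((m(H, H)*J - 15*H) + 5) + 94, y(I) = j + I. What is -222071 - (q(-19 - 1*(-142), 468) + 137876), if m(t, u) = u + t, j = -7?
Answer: -468147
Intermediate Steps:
m(t, u) = t + u
y(I) = -7 + I
q(J, H) = 92 - 15*H + 2*H*J (q(J, H) = (-7 + (((H + H)*J - 15*H) + 5)) + 94 = (-7 + (((2*H)*J - 15*H) + 5)) + 94 = (-7 + ((2*H*J - 15*H) + 5)) + 94 = (-7 + ((-15*H + 2*H*J) + 5)) + 94 = (-7 + (5 - 15*H + 2*H*J)) + 94 = (-2 - 15*H + 2*H*J) + 94 = 92 - 15*H + 2*H*J)
-222071 - (q(-19 - 1*(-142), 468) + 137876) = -222071 - ((92 - 15*468 + 2*468*(-19 - 1*(-142))) + 137876) = -222071 - ((92 - 7020 + 2*468*(-19 + 142)) + 137876) = -222071 - ((92 - 7020 + 2*468*123) + 137876) = -222071 - ((92 - 7020 + 115128) + 137876) = -222071 - (108200 + 137876) = -222071 - 1*246076 = -222071 - 246076 = -468147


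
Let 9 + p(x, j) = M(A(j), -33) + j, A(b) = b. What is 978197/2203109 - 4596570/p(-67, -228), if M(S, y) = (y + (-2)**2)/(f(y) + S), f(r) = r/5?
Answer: 5939471686693061/306073527152 ≈ 19405.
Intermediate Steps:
f(r) = r/5 (f(r) = r*(1/5) = r/5)
M(S, y) = (4 + y)/(S + y/5) (M(S, y) = (y + (-2)**2)/(y/5 + S) = (y + 4)/(S + y/5) = (4 + y)/(S + y/5))
p(x, j) = -9 + j - 145/(-33 + 5*j) (p(x, j) = -9 + (5*(4 - 33)/(-33 + 5*j) + j) = -9 + (5*(-29)/(-33 + 5*j) + j) = -9 + (-145/(-33 + 5*j) + j) = -9 + (j - 145/(-33 + 5*j)) = -9 + j - 145/(-33 + 5*j))
978197/2203109 - 4596570/p(-67, -228) = 978197/2203109 - 4596570*(-33 + 5*(-228))/(-145 + (-33 + 5*(-228))*(-9 - 228)) = 978197*(1/2203109) - 4596570*(-33 - 1140)/(-145 + (-33 - 1140)*(-237)) = 978197/2203109 - 4596570*(-1173/(-145 - 1173*(-237))) = 978197/2203109 - 4596570*(-1173/(-145 + 278001)) = 978197/2203109 - 4596570/((-1/1173*277856)) = 978197/2203109 - 4596570/(-277856/1173) = 978197/2203109 - 4596570*(-1173/277856) = 978197/2203109 + 2695888305/138928 = 5939471686693061/306073527152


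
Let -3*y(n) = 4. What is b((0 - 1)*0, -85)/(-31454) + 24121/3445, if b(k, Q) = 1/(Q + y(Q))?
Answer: 196503811241/28064988770 ≈ 7.0017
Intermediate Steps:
y(n) = -4/3 (y(n) = -1/3*4 = -4/3)
b(k, Q) = 1/(-4/3 + Q) (b(k, Q) = 1/(Q - 4/3) = 1/(-4/3 + Q))
b((0 - 1)*0, -85)/(-31454) + 24121/3445 = (3/(-4 + 3*(-85)))/(-31454) + 24121/3445 = (3/(-4 - 255))*(-1/31454) + 24121*(1/3445) = (3/(-259))*(-1/31454) + 24121/3445 = (3*(-1/259))*(-1/31454) + 24121/3445 = -3/259*(-1/31454) + 24121/3445 = 3/8146586 + 24121/3445 = 196503811241/28064988770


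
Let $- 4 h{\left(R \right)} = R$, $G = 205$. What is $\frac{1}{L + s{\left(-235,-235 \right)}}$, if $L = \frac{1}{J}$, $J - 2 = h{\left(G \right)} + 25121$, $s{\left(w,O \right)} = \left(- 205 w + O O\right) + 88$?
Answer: $\frac{100287}{10378501060} \approx 9.663 \cdot 10^{-6}$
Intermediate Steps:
$h{\left(R \right)} = - \frac{R}{4}$
$s{\left(w,O \right)} = 88 + O^{2} - 205 w$ ($s{\left(w,O \right)} = \left(- 205 w + O^{2}\right) + 88 = \left(O^{2} - 205 w\right) + 88 = 88 + O^{2} - 205 w$)
$J = \frac{100287}{4}$ ($J = 2 + \left(\left(- \frac{1}{4}\right) 205 + 25121\right) = 2 + \left(- \frac{205}{4} + 25121\right) = 2 + \frac{100279}{4} = \frac{100287}{4} \approx 25072.0$)
$L = \frac{4}{100287}$ ($L = \frac{1}{\frac{100287}{4}} = \frac{4}{100287} \approx 3.9886 \cdot 10^{-5}$)
$\frac{1}{L + s{\left(-235,-235 \right)}} = \frac{1}{\frac{4}{100287} + \left(88 + \left(-235\right)^{2} - -48175\right)} = \frac{1}{\frac{4}{100287} + \left(88 + 55225 + 48175\right)} = \frac{1}{\frac{4}{100287} + 103488} = \frac{1}{\frac{10378501060}{100287}} = \frac{100287}{10378501060}$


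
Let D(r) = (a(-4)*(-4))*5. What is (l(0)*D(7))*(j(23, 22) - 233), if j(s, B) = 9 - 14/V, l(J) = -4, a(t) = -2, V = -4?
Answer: 35280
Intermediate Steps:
j(s, B) = 25/2 (j(s, B) = 9 - 14/(-4) = 9 - 14*(-1)/4 = 9 - 1*(-7/2) = 9 + 7/2 = 25/2)
D(r) = 40 (D(r) = -2*(-4)*5 = 8*5 = 40)
(l(0)*D(7))*(j(23, 22) - 233) = (-4*40)*(25/2 - 233) = -160*(-441/2) = 35280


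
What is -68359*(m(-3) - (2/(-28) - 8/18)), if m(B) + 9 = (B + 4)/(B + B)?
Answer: 37255655/63 ≈ 5.9136e+5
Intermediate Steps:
m(B) = -9 + (4 + B)/(2*B) (m(B) = -9 + (B + 4)/(B + B) = -9 + (4 + B)/((2*B)) = -9 + (4 + B)*(1/(2*B)) = -9 + (4 + B)/(2*B))
-68359*(m(-3) - (2/(-28) - 8/18)) = -68359*((-17/2 + 2/(-3)) - (2/(-28) - 8/18)) = -68359*((-17/2 + 2*(-1/3)) - (2*(-1/28) - 8*1/18)) = -68359*((-17/2 - 2/3) - (-1/14 - 4/9)) = -68359*(-55/6 - 1*(-65/126)) = -68359*(-55/6 + 65/126) = -68359*(-545/63) = 37255655/63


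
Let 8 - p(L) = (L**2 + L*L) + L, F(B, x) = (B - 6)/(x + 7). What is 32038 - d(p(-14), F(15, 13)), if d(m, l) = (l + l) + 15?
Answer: 320221/10 ≈ 32022.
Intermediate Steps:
F(B, x) = (-6 + B)/(7 + x)
p(L) = 8 - L - 2*L**2 (p(L) = 8 - ((L**2 + L*L) + L) = 8 - ((L**2 + L**2) + L) = 8 - (2*L**2 + L) = 8 - (L + 2*L**2) = 8 + (-L - 2*L**2) = 8 - L - 2*L**2)
d(m, l) = 15 + 2*l (d(m, l) = 2*l + 15 = 15 + 2*l)
32038 - d(p(-14), F(15, 13)) = 32038 - (15 + 2*((-6 + 15)/(7 + 13))) = 32038 - (15 + 2*(9/20)) = 32038 - (15 + 9/10) = 32038 - 1*159/10 = 32038 - 159/10 = 320221/10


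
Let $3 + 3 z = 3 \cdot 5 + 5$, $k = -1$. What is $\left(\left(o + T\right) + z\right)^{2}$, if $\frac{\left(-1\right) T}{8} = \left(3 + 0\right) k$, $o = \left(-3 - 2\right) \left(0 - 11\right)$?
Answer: $\frac{64516}{9} \approx 7168.4$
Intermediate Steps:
$o = 55$ ($o = \left(-5\right) \left(-11\right) = 55$)
$z = \frac{17}{3}$ ($z = -1 + \frac{3 \cdot 5 + 5}{3} = -1 + \frac{15 + 5}{3} = -1 + \frac{1}{3} \cdot 20 = -1 + \frac{20}{3} = \frac{17}{3} \approx 5.6667$)
$T = 24$ ($T = - 8 \left(3 + 0\right) \left(-1\right) = - 8 \cdot 3 \left(-1\right) = \left(-8\right) \left(-3\right) = 24$)
$\left(\left(o + T\right) + z\right)^{2} = \left(\left(55 + 24\right) + \frac{17}{3}\right)^{2} = \left(79 + \frac{17}{3}\right)^{2} = \left(\frac{254}{3}\right)^{2} = \frac{64516}{9}$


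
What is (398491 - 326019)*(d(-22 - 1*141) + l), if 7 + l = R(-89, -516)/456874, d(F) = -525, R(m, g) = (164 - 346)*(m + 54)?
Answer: -8807181469128/228437 ≈ -3.8554e+7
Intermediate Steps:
R(m, g) = -9828 - 182*m (R(m, g) = -182*(54 + m) = -9828 - 182*m)
l = -1595874/228437 (l = -7 + (-9828 - 182*(-89))/456874 = -7 + (-9828 + 16198)*(1/456874) = -7 + 6370*(1/456874) = -7 + 3185/228437 = -1595874/228437 ≈ -6.9861)
(398491 - 326019)*(d(-22 - 1*141) + l) = (398491 - 326019)*(-525 - 1595874/228437) = 72472*(-121525299/228437) = -8807181469128/228437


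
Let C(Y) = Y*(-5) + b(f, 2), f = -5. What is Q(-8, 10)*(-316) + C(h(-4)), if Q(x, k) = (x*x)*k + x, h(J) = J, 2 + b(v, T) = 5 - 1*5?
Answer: -199694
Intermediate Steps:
b(v, T) = -2 (b(v, T) = -2 + (5 - 1*5) = -2 + (5 - 5) = -2 + 0 = -2)
C(Y) = -2 - 5*Y (C(Y) = Y*(-5) - 2 = -5*Y - 2 = -2 - 5*Y)
Q(x, k) = x + k*x**2 (Q(x, k) = x**2*k + x = k*x**2 + x = x + k*x**2)
Q(-8, 10)*(-316) + C(h(-4)) = -8*(1 + 10*(-8))*(-316) + (-2 - 5*(-4)) = -8*(1 - 80)*(-316) + (-2 + 20) = -8*(-79)*(-316) + 18 = 632*(-316) + 18 = -199712 + 18 = -199694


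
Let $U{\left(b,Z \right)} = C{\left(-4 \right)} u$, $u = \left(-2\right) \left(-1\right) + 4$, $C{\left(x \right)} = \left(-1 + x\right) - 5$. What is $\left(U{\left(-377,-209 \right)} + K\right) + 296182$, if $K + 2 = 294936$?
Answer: $591056$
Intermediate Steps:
$C{\left(x \right)} = -6 + x$
$u = 6$ ($u = 2 + 4 = 6$)
$U{\left(b,Z \right)} = -60$ ($U{\left(b,Z \right)} = \left(-6 - 4\right) 6 = \left(-10\right) 6 = -60$)
$K = 294934$ ($K = -2 + 294936 = 294934$)
$\left(U{\left(-377,-209 \right)} + K\right) + 296182 = \left(-60 + 294934\right) + 296182 = 294874 + 296182 = 591056$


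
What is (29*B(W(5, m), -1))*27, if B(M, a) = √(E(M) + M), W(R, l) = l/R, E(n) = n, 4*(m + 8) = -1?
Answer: 783*I*√330/10 ≈ 1422.4*I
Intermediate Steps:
m = -33/4 (m = -8 + (¼)*(-1) = -8 - ¼ = -33/4 ≈ -8.2500)
B(M, a) = √2*√M (B(M, a) = √(M + M) = √(2*M) = √2*√M)
(29*B(W(5, m), -1))*27 = (29*(√2*√(-33/4/5)))*27 = (29*(√2*√(-33/4*⅕)))*27 = (29*(√2*√(-33/20)))*27 = (29*(√2*(I*√165/10)))*27 = (29*(I*√330/10))*27 = (29*I*√330/10)*27 = 783*I*√330/10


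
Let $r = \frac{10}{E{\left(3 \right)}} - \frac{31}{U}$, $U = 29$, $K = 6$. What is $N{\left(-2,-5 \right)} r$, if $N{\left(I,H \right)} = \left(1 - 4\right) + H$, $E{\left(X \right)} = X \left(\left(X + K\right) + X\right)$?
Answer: $\frac{1652}{261} \approx 6.3295$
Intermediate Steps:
$E{\left(X \right)} = X \left(6 + 2 X\right)$ ($E{\left(X \right)} = X \left(\left(X + 6\right) + X\right) = X \left(\left(6 + X\right) + X\right) = X \left(6 + 2 X\right)$)
$r = - \frac{413}{522}$ ($r = \frac{10}{2 \cdot 3 \left(3 + 3\right)} - \frac{31}{29} = \frac{10}{2 \cdot 3 \cdot 6} - \frac{31}{29} = \frac{10}{36} - \frac{31}{29} = 10 \cdot \frac{1}{36} - \frac{31}{29} = \frac{5}{18} - \frac{31}{29} = - \frac{413}{522} \approx -0.79119$)
$N{\left(I,H \right)} = -3 + H$
$N{\left(-2,-5 \right)} r = \left(-3 - 5\right) \left(- \frac{413}{522}\right) = \left(-8\right) \left(- \frac{413}{522}\right) = \frac{1652}{261}$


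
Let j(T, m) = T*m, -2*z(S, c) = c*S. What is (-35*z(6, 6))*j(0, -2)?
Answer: 0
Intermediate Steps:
z(S, c) = -S*c/2 (z(S, c) = -c*S/2 = -S*c/2)
(-35*z(6, 6))*j(0, -2) = (-(-35)*6*6/2)*(0*(-2)) = -35*(-18)*0 = 630*0 = 0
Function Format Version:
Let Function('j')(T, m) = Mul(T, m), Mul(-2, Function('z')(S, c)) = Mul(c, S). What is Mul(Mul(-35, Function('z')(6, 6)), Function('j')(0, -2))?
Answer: 0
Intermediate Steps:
Function('z')(S, c) = Mul(Rational(-1, 2), S, c) (Function('z')(S, c) = Mul(Rational(-1, 2), Mul(c, S)) = Mul(Rational(-1, 2), Mul(S, c)) = Mul(Rational(-1, 2), S, c))
Mul(Mul(-35, Function('z')(6, 6)), Function('j')(0, -2)) = Mul(Mul(-35, Mul(Rational(-1, 2), 6, 6)), Mul(0, -2)) = Mul(Mul(-35, -18), 0) = Mul(630, 0) = 0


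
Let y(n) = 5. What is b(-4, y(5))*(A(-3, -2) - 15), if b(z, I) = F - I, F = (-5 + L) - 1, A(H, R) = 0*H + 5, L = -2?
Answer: 130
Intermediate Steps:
A(H, R) = 5 (A(H, R) = 0 + 5 = 5)
F = -8 (F = (-5 - 2) - 1 = -7 - 1 = -8)
b(z, I) = -8 - I
b(-4, y(5))*(A(-3, -2) - 15) = (-8 - 1*5)*(5 - 15) = (-8 - 5)*(-10) = -13*(-10) = 130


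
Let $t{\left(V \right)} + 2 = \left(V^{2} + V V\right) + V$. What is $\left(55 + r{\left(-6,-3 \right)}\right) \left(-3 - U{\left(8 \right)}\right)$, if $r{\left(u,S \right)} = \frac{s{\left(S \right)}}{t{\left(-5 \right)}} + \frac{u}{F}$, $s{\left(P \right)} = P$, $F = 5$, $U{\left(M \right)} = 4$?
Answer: $- \frac{80864}{215} \approx -376.11$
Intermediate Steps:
$t{\left(V \right)} = -2 + V + 2 V^{2}$ ($t{\left(V \right)} = -2 + \left(\left(V^{2} + V V\right) + V\right) = -2 + \left(\left(V^{2} + V^{2}\right) + V\right) = -2 + \left(2 V^{2} + V\right) = -2 + \left(V + 2 V^{2}\right) = -2 + V + 2 V^{2}$)
$r{\left(u,S \right)} = \frac{u}{5} + \frac{S}{43}$ ($r{\left(u,S \right)} = \frac{S}{-2 - 5 + 2 \left(-5\right)^{2}} + \frac{u}{5} = \frac{S}{-2 - 5 + 2 \cdot 25} + u \frac{1}{5} = \frac{S}{-2 - 5 + 50} + \frac{u}{5} = \frac{S}{43} + \frac{u}{5} = \frac{u}{5} + \frac{S}{43}$)
$\left(55 + r{\left(-6,-3 \right)}\right) \left(-3 - U{\left(8 \right)}\right) = \left(55 + \left(\frac{1}{5} \left(-6\right) + \frac{1}{43} \left(-3\right)\right)\right) \left(-3 - 4\right) = \left(55 - \frac{273}{215}\right) \left(-3 - 4\right) = \left(55 - \frac{273}{215}\right) \left(-7\right) = \frac{11552}{215} \left(-7\right) = - \frac{80864}{215}$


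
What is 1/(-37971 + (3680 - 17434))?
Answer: -1/51725 ≈ -1.9333e-5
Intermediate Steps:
1/(-37971 + (3680 - 17434)) = 1/(-37971 - 13754) = 1/(-51725) = -1/51725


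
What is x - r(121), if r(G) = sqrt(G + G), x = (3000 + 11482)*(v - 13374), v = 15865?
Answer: 36074662 - 11*sqrt(2) ≈ 3.6075e+7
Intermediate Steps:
x = 36074662 (x = (3000 + 11482)*(15865 - 13374) = 14482*2491 = 36074662)
r(G) = sqrt(2)*sqrt(G) (r(G) = sqrt(2*G) = sqrt(2)*sqrt(G))
x - r(121) = 36074662 - sqrt(2)*sqrt(121) = 36074662 - sqrt(2)*11 = 36074662 - 11*sqrt(2)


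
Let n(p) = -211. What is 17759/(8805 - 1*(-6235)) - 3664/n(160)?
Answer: 58853709/3173440 ≈ 18.546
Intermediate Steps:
17759/(8805 - 1*(-6235)) - 3664/n(160) = 17759/(8805 - 1*(-6235)) - 3664/(-211) = 17759/(8805 + 6235) - 3664*(-1/211) = 17759/15040 + 3664/211 = 58853709/3173440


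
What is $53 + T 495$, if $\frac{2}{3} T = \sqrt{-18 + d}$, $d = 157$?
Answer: $53 + \frac{1485 \sqrt{139}}{2} \approx 8807.0$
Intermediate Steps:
$T = \frac{3 \sqrt{139}}{2}$ ($T = \frac{3 \sqrt{-18 + 157}}{2} = \frac{3 \sqrt{139}}{2} \approx 17.685$)
$53 + T 495 = 53 + \frac{3 \sqrt{139}}{2} \cdot 495 = 53 + \frac{1485 \sqrt{139}}{2}$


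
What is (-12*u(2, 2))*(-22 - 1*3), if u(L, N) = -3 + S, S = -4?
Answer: -2100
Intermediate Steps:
u(L, N) = -7 (u(L, N) = -3 - 4 = -7)
(-12*u(2, 2))*(-22 - 1*3) = (-12*(-7))*(-22 - 1*3) = 84*(-22 - 3) = 84*(-25) = -2100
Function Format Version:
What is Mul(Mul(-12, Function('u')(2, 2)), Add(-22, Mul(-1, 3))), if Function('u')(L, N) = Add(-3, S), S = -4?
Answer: -2100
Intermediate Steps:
Function('u')(L, N) = -7 (Function('u')(L, N) = Add(-3, -4) = -7)
Mul(Mul(-12, Function('u')(2, 2)), Add(-22, Mul(-1, 3))) = Mul(Mul(-12, -7), Add(-22, Mul(-1, 3))) = Mul(84, Add(-22, -3)) = Mul(84, -25) = -2100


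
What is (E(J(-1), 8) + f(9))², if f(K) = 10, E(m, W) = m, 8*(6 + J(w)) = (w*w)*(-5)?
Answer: 729/64 ≈ 11.391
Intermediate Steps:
J(w) = -6 - 5*w²/8 (J(w) = -6 + ((w*w)*(-5))/8 = -6 + (w²*(-5))/8 = -6 + (-5*w²)/8 = -6 - 5*w²/8)
(E(J(-1), 8) + f(9))² = ((-6 - 5/8*(-1)²) + 10)² = ((-6 - 5/8*1) + 10)² = ((-6 - 5/8) + 10)² = (-53/8 + 10)² = (27/8)² = 729/64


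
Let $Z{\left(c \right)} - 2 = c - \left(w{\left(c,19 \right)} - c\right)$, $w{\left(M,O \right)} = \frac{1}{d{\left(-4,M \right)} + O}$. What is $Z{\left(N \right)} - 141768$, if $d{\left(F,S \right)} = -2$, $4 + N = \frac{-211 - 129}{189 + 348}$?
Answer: $- \frac{1294266943}{9129} \approx -1.4178 \cdot 10^{5}$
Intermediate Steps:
$N = - \frac{2488}{537}$ ($N = -4 + \frac{-211 - 129}{189 + 348} = -4 - \frac{340}{537} = - \frac{2488}{537} \approx -4.6331$)
$w{\left(M,O \right)} = \frac{1}{-2 + O}$
$Z{\left(c \right)} = \frac{33}{17} + 2 c$ ($Z{\left(c \right)} = 2 + \left(c - \left(\frac{1}{-2 + 19} - c\right)\right) = 2 + \left(c - \left(\frac{1}{17} - c\right)\right) = 2 + \left(c + \left(- \frac{1}{17} + c\right)\right) = 2 + \left(- \frac{1}{17} + 2 c\right) = \frac{33}{17} + 2 c$)
$Z{\left(N \right)} - 141768 = \left(\frac{33}{17} + 2 \left(- \frac{2488}{537}\right)\right) - 141768 = \left(\frac{33}{17} - \frac{4976}{537}\right) - 141768 = - \frac{66871}{9129} - 141768 = - \frac{1294266943}{9129}$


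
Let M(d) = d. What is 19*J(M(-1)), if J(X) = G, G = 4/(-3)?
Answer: -76/3 ≈ -25.333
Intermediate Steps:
G = -4/3 (G = 4*(-⅓) = -4/3 ≈ -1.3333)
J(X) = -4/3
19*J(M(-1)) = 19*(-4/3) = -76/3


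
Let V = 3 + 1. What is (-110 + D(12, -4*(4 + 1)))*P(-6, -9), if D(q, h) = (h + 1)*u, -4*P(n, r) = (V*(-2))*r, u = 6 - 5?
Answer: 2322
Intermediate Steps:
V = 4
u = 1
P(n, r) = 2*r (P(n, r) = -4*(-2)*r/4 = -(-2)*r = 2*r)
D(q, h) = 1 + h (D(q, h) = (h + 1)*1 = (1 + h)*1 = 1 + h)
(-110 + D(12, -4*(4 + 1)))*P(-6, -9) = (-110 + (1 - 4*(4 + 1)))*(2*(-9)) = (-110 + (1 - 4*5))*(-18) = (-110 + (1 - 20))*(-18) = (-110 - 19)*(-18) = -129*(-18) = 2322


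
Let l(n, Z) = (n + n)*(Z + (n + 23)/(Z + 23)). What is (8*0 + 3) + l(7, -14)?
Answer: -439/3 ≈ -146.33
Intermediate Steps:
l(n, Z) = 2*n*(Z + (23 + n)/(23 + Z)) (l(n, Z) = (2*n)*(Z + (23 + n)/(23 + Z)) = 2*n*(Z + (23 + n)/(23 + Z)))
(8*0 + 3) + l(7, -14) = (8*0 + 3) + 2*7*(23 + 7 + (-14)² + 23*(-14))/(23 - 14) = (0 + 3) + 2*7*(23 + 7 + 196 - 322)/9 = 3 + 2*7*(⅑)*(-96) = 3 - 448/3 = -439/3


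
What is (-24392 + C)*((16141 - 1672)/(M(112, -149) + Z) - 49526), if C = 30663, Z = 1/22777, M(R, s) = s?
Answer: -1056096052793435/3393772 ≈ -3.1119e+8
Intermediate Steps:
Z = 1/22777 ≈ 4.3904e-5
(-24392 + C)*((16141 - 1672)/(M(112, -149) + Z) - 49526) = (-24392 + 30663)*((16141 - 1672)/(-149 + 1/22777) - 49526) = 6271*(14469/(-3393772/22777) - 49526) = 6271*(14469*(-22777/3393772) - 49526) = 6271*(-329560413/3393772 - 49526) = 6271*(-168409512485/3393772) = -1056096052793435/3393772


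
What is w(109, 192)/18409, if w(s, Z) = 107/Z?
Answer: 107/3534528 ≈ 3.0273e-5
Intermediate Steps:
w(109, 192)/18409 = (107/192)/18409 = (107*(1/192))*(1/18409) = (107/192)*(1/18409) = 107/3534528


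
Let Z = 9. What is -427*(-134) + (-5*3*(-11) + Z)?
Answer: 57392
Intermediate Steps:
-427*(-134) + (-5*3*(-11) + Z) = -427*(-134) + (-5*3*(-11) + 9) = 57218 + (-15*(-11) + 9) = 57218 + (165 + 9) = 57218 + 174 = 57392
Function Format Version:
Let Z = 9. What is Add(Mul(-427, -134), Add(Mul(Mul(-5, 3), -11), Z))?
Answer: 57392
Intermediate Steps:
Add(Mul(-427, -134), Add(Mul(Mul(-5, 3), -11), Z)) = Add(Mul(-427, -134), Add(Mul(Mul(-5, 3), -11), 9)) = Add(57218, Add(Mul(-15, -11), 9)) = Add(57218, Add(165, 9)) = Add(57218, 174) = 57392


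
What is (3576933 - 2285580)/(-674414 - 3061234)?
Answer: -61493/177888 ≈ -0.34568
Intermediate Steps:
(3576933 - 2285580)/(-674414 - 3061234) = 1291353/(-3735648) = 1291353*(-1/3735648) = -61493/177888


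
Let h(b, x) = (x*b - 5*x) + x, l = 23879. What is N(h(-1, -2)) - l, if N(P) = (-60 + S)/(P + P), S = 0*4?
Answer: -23882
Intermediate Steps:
h(b, x) = -4*x + b*x (h(b, x) = (b*x - 5*x) + x = (-5*x + b*x) + x = -4*x + b*x)
S = 0
N(P) = -30/P (N(P) = (-60 + 0)/(P + P) = -60*1/(2*P) = -30/P)
N(h(-1, -2)) - l = -30*(-1/(2*(-4 - 1))) - 1*23879 = -30/((-2*(-5))) - 23879 = -30/10 - 23879 = -30*1/10 - 23879 = -3 - 23879 = -23882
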